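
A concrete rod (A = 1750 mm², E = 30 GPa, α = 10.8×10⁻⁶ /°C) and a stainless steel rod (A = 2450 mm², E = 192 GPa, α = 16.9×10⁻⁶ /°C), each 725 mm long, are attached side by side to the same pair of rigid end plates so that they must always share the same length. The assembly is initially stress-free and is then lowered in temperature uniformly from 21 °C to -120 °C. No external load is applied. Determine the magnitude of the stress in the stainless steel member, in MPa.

σ ≈ 16.6 MPa (tensile)

Both members must finish at the same length. With the larger α, the stainless steel tends to over-contract; the plates restrain it, putting the stainless steel in tension and the concrete in compression. With no external load the two internal forces are equal and opposite, magnitude P.
Compatibility of the two members (thermal + elastic change equal): (α₁ − α₂)ΔT = P·[1/(A₁E₁) + 1/(A₂E₂)].
|α₁ − α₂|·ΔT = 6.1×10⁻⁶ × 141 = 0.0008601.
1/(A₁E₁) + 1/(A₂E₂) = 1/(1750×30×10³) + 1/(2450×192×10³) = 2.117×10⁻⁸ N⁻¹.
P = 0.0008601 / 2.117×10⁻⁸ = 40620 N = 40.62 kN.
σ_{stainless steel} = P/A₂ = 40620/2450 = 16.58 MPa, tensile.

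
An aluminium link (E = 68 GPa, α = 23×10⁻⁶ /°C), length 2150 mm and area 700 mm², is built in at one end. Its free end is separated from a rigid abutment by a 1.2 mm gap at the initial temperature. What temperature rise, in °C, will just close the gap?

ΔT ≈ 24.3 °C

Contact occurs when the free expansion equals the gap: αΔT L = 1.2 mm.
ΔT = 1.2 / (23×10⁻⁶ × 2150) = 24.27 °C.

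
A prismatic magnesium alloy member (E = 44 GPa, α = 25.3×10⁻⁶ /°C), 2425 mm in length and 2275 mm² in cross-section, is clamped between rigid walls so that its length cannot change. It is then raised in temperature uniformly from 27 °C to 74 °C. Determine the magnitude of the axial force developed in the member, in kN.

P ≈ 119 kN (compressive)

Full restraint means ε = 0, so the stress is σ = EαΔT = 44×10³ × 25.3×10⁻⁶ × 47 = 52.32 MPa.
Axial force P = σA = 52.32 × 2275 = 119000 N = 119 kN, compressive.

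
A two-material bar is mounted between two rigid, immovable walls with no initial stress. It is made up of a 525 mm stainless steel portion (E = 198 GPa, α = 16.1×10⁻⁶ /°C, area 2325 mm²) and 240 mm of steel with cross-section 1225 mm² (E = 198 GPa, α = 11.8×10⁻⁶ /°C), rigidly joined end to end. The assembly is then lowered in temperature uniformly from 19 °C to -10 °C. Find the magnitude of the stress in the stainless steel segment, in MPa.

If the supports were absent, the total length change would be Σ αᵢΔT Lᵢ = 16.1×10⁻⁶×29×525 + 11.8×10⁻⁶×29×240 = 0.3273 mm.
Since the ends are fixed, an axial force P builds up, equal in every segment, with P · Σ Lᵢ/(AᵢEᵢ) = δ_free.
Σ Lᵢ/(AᵢEᵢ) = 525/(2325×198×10³) + 240/(1225×198×10³) = 2.13×10⁻⁶ mm/N.
P = 0.3273 / 2.13×10⁻⁶ = 153600 N = 153.6 kN, tensile.
σ_{stainless steel} = P / A = 153600 / 2325 = 66.08 MPa.

σ ≈ 66.1 MPa (tensile)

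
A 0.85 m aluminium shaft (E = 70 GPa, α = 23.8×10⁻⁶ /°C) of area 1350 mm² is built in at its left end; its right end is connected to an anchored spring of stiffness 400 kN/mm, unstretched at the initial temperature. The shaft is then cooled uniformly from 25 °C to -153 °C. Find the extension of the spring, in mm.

The unrestrained thermal change is αΔT L = 23.8×10⁻⁶ × 178 × 850 = 3.601 mm.
With a force P in the spring, the elastic change of the shaft is PL/(AE) and that of the spring is P/k; compatibility requires their sum to equal δ_free.
So P = δ_free / [L/(AE) + 1/k] = 3.601 / [ 850/(1350×70×10³) + 1/(400×10³) ].
P = 3.601 / 1.149×10⁻⁵ = 313300 N.
Spring extension = P/k = 313300/(400×10³) = 0.7832 mm.

δ ≈ 0.783 mm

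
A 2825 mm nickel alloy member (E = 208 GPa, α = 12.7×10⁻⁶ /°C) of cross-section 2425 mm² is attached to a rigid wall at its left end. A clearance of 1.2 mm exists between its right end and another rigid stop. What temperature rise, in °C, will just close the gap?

The gap closes when αΔT L = 1.2 mm, since the member is still unstressed at that instant.
So ΔT = g/(αL) = 1.2/(12.7×10⁻⁶ × 2825) = 33.45 °C.

ΔT ≈ 33.4 °C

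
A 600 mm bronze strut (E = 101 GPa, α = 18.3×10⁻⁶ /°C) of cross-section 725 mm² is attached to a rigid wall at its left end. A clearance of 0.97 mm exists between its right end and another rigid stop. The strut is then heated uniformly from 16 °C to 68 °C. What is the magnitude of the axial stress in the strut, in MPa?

σ ≈ 0 MPa

If the wall were absent the strut would grow by αΔT L = 18.3×10⁻⁶ × 52 × 600 = 0.571 mm.
Since δ_free = 0.571 mm is less than the 0.97 mm gap, the strut never touches the wall. No axial force develops.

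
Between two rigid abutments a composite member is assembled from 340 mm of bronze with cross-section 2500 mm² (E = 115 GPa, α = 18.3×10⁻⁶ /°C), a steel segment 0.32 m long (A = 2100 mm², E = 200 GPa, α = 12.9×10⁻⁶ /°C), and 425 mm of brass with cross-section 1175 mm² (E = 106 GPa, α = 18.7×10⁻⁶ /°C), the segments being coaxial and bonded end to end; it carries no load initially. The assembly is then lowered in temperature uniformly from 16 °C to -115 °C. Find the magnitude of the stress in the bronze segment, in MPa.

σ ≈ 179 MPa (tensile)

If the supports were absent, the total length change would be Σ αᵢΔT Lᵢ = 18.3×10⁻⁶×131×340 + 12.9×10⁻⁶×131×320 + 18.7×10⁻⁶×131×425 = 2.397 mm.
Since the ends are fixed, an axial force P builds up, equal in every segment, with P · Σ Lᵢ/(AᵢEᵢ) = δ_free.
Σ Lᵢ/(AᵢEᵢ) = 340/(2500×115×10³) + 320/(2100×200×10³) + 425/(1175×106×10³) = 5.357×10⁻⁶ mm/N.
So P = 2.397 / 5.357×10⁻⁶ = 447.5 kN, tensile.
σ_{bronze} = P / A = 447500 / 2500 = 179 MPa.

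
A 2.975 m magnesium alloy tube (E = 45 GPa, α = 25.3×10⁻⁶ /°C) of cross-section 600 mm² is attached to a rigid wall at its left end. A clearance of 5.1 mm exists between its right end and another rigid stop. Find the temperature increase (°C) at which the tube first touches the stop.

ΔT ≈ 67.8 °C

The gap closes when αΔT L = 5.1 mm, since the tube is still unstressed at that instant.
So ΔT = g/(αL) = 5.1/(25.3×10⁻⁶ × 2975) = 67.76 °C.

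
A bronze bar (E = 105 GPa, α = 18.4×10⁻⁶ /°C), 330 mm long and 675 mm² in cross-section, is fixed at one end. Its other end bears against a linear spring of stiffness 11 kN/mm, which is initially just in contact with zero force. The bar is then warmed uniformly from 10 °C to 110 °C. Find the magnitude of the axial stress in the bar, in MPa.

σ ≈ 9.41 MPa (compressive)

Free thermal expansion: δ_free = αΔT L = 18.4×10⁻⁶ × 100 × 330 = 0.6072 mm.
With a force P in the spring, the elastic change of the bar is PL/(AE) and that of the spring is P/k; compatibility requires their sum to equal δ_free.
So P = δ_free / [L/(AE) + 1/k] = 0.6072 / [ 330/(675×105×10³) + 1/(11×10³) ].
P = 0.6072 / 9.557×10⁻⁵ = 6354 N.
σ = P/A = 6354/675 = 9.413 MPa.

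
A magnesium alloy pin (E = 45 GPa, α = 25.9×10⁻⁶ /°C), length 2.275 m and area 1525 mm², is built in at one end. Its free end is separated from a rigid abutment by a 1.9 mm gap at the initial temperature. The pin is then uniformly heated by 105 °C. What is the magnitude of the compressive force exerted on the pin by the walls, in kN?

If the wall were absent the pin would grow by αΔT L = 25.9×10⁻⁶ × 105 × 2275 = 6.187 mm.
The gap closes (δ_free > 1.9 mm) and the wall then resists a further 6.187 − 1.9 = 4.287 mm of expansion.
That suppressed elongation corresponds to σ = E·Δ/L = 45×10³ × 4.287/2275 = 84.8 MPa.
P = σA = 84.8 × 1525 = 129.3 kN.

P ≈ 129 kN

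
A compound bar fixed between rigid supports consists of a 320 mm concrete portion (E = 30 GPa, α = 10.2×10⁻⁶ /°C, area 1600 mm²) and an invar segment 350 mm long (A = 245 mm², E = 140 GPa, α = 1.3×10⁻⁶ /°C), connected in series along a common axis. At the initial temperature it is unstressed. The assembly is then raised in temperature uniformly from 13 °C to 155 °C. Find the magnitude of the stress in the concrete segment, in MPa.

σ ≈ 19.6 MPa (compressive)

Free thermal expansion of the whole bar: Σ αᵢΔT Lᵢ = 10.2×10⁻⁶×142×320 + 1.3×10⁻⁶×142×350 = 0.5281 mm.
Since the ends are fixed, an axial force P builds up, equal in every segment, with P · Σ Lᵢ/(AᵢEᵢ) = δ_free.
The series flexibility is Σ Lᵢ/(AᵢEᵢ) = 320/(1600×30×10³) + 350/(245×140×10³) = 1.687×10⁻⁵ mm/N.
So P = 0.5281 / 1.687×10⁻⁵ = 31.3 kN, compressive.
σ_{concrete} = P / A = 31300 / 1600 = 19.56 MPa.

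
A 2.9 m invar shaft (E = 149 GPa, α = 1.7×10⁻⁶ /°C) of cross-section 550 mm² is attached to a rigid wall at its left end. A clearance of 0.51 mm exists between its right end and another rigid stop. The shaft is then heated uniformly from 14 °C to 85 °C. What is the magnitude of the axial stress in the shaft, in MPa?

If the wall were absent the shaft would grow by αΔT L = 1.7×10⁻⁶ × 71 × 2900 = 0.35 mm.
Since δ_free = 0.35 mm is less than the 0.51 mm gap, the shaft never touches the wall. No axial force develops.

σ ≈ 0 MPa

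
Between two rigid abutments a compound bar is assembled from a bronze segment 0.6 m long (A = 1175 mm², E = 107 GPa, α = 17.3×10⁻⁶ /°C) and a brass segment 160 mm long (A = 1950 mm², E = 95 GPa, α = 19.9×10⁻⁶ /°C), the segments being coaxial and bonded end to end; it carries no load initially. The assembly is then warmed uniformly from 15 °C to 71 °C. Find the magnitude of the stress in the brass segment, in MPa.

σ ≈ 69.1 MPa (compressive)

If the supports were absent, the total length change would be Σ αᵢΔT Lᵢ = 17.3×10⁻⁶×56×600 + 19.9×10⁻⁶×56×160 = 0.7596 mm.
The walls prevent any net length change, so an axial force P (same in every segment) develops. Compatibility: P · Σ Lᵢ/(AᵢEᵢ) = δ_free.
The series flexibility is Σ Lᵢ/(AᵢEᵢ) = 600/(1175×107×10³) + 160/(1950×95×10³) = 5.636×10⁻⁶ mm/N.
P = 0.7596 / 5.636×10⁻⁶ = 134800 N = 134.8 kN, compressive.
σ_{brass} = P / A = 134800 / 1950 = 69.11 MPa.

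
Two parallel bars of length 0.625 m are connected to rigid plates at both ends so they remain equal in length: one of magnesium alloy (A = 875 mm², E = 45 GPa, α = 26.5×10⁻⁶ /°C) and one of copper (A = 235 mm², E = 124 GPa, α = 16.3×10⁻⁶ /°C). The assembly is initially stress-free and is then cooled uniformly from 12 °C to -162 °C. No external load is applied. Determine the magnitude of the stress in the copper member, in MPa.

Equilibrium of a rigid end plate with no external load gives equal and opposite internal forces ±P in the two members. Since α_{magnesium alloy} > α_{copper}, cooling drives the magnesium alloy into tension and the copper into compression.
Setting the final lengths equal and cancelling L: (α₁ − α₂)ΔT = P/(A₁E₁) + P/(A₂E₂).
|α₁ − α₂|·ΔT = 10.2×10⁻⁶ × 174 = 0.001775.
1/(A₁E₁) + 1/(A₂E₂) = 1/(875×45×10³) + 1/(235×124×10³) = 5.971×10⁻⁸ N⁻¹.
P = 0.001775 / 5.971×10⁻⁸ = 29720 N = 29.72 kN.
σ_{copper} = P/A₂ = 29720/235 = 126.5 MPa, compressive.

σ ≈ 126 MPa (compressive)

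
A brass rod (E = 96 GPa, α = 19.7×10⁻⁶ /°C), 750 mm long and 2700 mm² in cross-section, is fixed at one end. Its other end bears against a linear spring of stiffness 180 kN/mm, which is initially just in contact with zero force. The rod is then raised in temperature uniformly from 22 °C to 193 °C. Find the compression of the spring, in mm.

δ ≈ 1.66 mm

The unrestrained thermal change is αΔT L = 19.7×10⁻⁶ × 171 × 750 = 2.527 mm.
Let P be the compressive force at the spring. The rod shortens elastically by PL/(AE) and the spring compresses by P/k; together these equal δ_free.
P [ L/(AE) + 1/k ] = δ_free → P [ 750/(2700×96×10³) + 1/(180×10³) ] = 2.527.
P = 2.527 / 8.449×10⁻⁶ = 299000 N.
Spring compression = P/k = 299000/(180×10³) = 1.661 mm.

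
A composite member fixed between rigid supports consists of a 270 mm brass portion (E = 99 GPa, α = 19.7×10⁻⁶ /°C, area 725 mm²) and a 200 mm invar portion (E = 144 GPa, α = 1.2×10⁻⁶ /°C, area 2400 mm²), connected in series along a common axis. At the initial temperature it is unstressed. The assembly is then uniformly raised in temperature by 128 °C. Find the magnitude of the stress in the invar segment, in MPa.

If the supports were absent, the total length change would be Σ αᵢΔT Lᵢ = 19.7×10⁻⁶×128×270 + 1.2×10⁻⁶×128×200 = 0.7116 mm.
The rigid supports impose zero overall length change; the single axial force P common to all segments must satisfy P Σ Lᵢ/(AᵢEᵢ) = δ_free.
The series flexibility is Σ Lᵢ/(AᵢEᵢ) = 270/(725×99×10³) + 200/(2400×144×10³) = 4.34×10⁻⁶ mm/N.
Hence P = δ_free / Σ(L/AE) = 0.7116/4.34×10⁻⁶ = 163.9 kN (compressive).
σ_{invar} = P / A = 163900 / 2400 = 68.31 MPa.

σ ≈ 68.3 MPa (compressive)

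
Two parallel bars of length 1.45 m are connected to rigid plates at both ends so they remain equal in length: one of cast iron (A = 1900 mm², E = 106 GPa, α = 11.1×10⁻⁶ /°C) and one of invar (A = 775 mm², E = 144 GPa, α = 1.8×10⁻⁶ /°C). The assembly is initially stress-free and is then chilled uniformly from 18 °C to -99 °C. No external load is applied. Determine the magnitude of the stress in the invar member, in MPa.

Equilibrium of a rigid end plate with no external load gives equal and opposite internal forces ±P in the two members. Since α_{cast iron} > α_{invar}, cooling drives the cast iron into tension and the invar into compression.
Equating the net (thermal + elastic) strains gives |α₁ − α₂|·ΔT = P·[1/(A₁E₁) + 1/(A₂E₂)].
|α₁ − α₂|·ΔT = 9.3×10⁻⁶ × 117 = 0.001088.
1/(A₁E₁) + 1/(A₂E₂) = 1/(1900×106×10³) + 1/(775×144×10³) = 1.393×10⁻⁸ N⁻¹.
P = 0.001088 / 1.393×10⁻⁸ = 78140 N = 78.14 kN.
σ_{invar} = P/A₂ = 78140/775 = 100.8 MPa, compressive.

σ ≈ 101 MPa (compressive)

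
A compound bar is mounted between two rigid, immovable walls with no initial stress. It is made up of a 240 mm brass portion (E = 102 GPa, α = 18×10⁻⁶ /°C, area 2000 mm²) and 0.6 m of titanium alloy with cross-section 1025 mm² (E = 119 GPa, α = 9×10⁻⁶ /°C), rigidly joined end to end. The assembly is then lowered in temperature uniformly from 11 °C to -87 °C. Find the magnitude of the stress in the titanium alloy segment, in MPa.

σ ≈ 152 MPa (tensile)

Free thermal contraction of the whole bar: Σ αᵢΔT Lᵢ = 18×10⁻⁶×98×240 + 9×10⁻⁶×98×600 = 0.9526 mm.
Since the ends are fixed, an axial force P builds up, equal in every segment, with P · Σ Lᵢ/(AᵢEᵢ) = δ_free.
Σ Lᵢ/(AᵢEᵢ) = 240/(2000×102×10³) + 600/(1025×119×10³) = 6.096×10⁻⁶ mm/N.
Hence P = δ_free / Σ(L/AE) = 0.9526/6.096×10⁻⁶ = 156.3 kN (tensile).
σ_{titanium alloy} = P / A = 156300 / 1025 = 152.5 MPa.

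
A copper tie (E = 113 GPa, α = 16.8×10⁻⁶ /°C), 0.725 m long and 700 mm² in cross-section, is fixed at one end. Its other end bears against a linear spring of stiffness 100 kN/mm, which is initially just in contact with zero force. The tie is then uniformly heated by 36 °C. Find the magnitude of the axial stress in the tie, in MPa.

σ ≈ 32.7 MPa (compressive)

Free thermal expansion: δ_free = αΔT L = 16.8×10⁻⁶ × 36 × 725 = 0.4385 mm.
Let P be the compressive force at the spring. The tie shortens elastically by PL/(AE) and the spring compresses by P/k; together these equal δ_free.
P [ L/(AE) + 1/k ] = δ_free → P [ 725/(700×113×10³) + 1/(100×10³) ] = 0.4385.
P = 0.4385 / 1.917×10⁻⁵ = 22880 N.
σ = P/A = 22880/700 = 32.68 MPa.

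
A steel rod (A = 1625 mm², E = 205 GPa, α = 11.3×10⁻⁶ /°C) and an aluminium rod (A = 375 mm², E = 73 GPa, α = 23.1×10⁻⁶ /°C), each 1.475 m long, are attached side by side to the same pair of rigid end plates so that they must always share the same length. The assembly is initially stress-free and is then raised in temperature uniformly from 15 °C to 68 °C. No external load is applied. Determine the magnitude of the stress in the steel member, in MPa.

Both members must finish at the same length. With the larger α, the aluminium tends to over-expand; the plates restrain it, putting the aluminium in compression and the steel in tension. With no external load the two internal forces are equal and opposite, magnitude P.
Compatibility of the two members (thermal + elastic change equal): (α₁ − α₂)ΔT = P·[1/(A₁E₁) + 1/(A₂E₂)].
|α₁ − α₂|·ΔT = 11.8×10⁻⁶ × 53 = 0.0006254.
1/(A₁E₁) + 1/(A₂E₂) = 1/(1625×205×10³) + 1/(375×73×10³) = 3.953×10⁻⁸ N⁻¹.
P = 0.0006254 / 3.953×10⁻⁸ = 15820 N = 15.82 kN.
σ_{steel} = P/A₁ = 15820/1625 = 9.736 MPa, tensile.

σ ≈ 9.74 MPa (tensile)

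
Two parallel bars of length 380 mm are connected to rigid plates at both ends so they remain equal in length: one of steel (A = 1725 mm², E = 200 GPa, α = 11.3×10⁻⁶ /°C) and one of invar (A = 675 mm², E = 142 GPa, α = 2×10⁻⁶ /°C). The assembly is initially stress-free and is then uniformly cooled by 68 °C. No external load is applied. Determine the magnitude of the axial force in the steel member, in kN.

The steel has the larger α, so on cooling it would change length more than the invar if both were free. The rigid plates force a common final length, so the steel is put into tension and the invar into compression, with equal and opposite forces P (no external load).
Compatibility of the two members (thermal + elastic change equal): (α₁ − α₂)ΔT = P·[1/(A₁E₁) + 1/(A₂E₂)].
|α₁ − α₂|·ΔT = 9.3×10⁻⁶ × 68 = 0.0006324.
1/(A₁E₁) + 1/(A₂E₂) = 1/(1725×200×10³) + 1/(675×142×10³) = 1.333×10⁻⁸ N⁻¹.
P = 0.0006324 / 1.333×10⁻⁸ = 47440 N = 47.44 kN.

P ≈ 47.4 kN (tensile in the steel)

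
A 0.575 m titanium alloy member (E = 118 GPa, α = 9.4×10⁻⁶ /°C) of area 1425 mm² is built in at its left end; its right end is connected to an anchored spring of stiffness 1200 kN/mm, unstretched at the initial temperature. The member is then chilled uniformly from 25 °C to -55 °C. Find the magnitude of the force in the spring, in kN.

P ≈ 102 kN

The unrestrained thermal change is αΔT L = 9.4×10⁻⁶ × 80 × 575 = 0.4324 mm.
With a force P in the spring, the elastic change of the member is PL/(AE) and that of the spring is P/k; compatibility requires their sum to equal δ_free.
So P = δ_free / [L/(AE) + 1/k] = 0.4324 / [ 575/(1425×118×10³) + 1/(1200×10³) ].
P = 0.4324 / 4.253×10⁻⁶ = 101700 N.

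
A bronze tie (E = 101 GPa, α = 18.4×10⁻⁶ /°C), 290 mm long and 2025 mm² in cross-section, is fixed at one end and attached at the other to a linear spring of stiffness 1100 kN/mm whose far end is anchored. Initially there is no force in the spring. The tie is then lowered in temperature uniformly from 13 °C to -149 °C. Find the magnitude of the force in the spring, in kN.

Free thermal contraction: δ_free = αΔT L = 18.4×10⁻⁶ × 162 × 290 = 0.8644 mm.
With a force P in the spring, the elastic change of the tie is PL/(AE) and that of the spring is P/k; compatibility requires their sum to equal δ_free.
P [ L/(AE) + 1/k ] = δ_free → P [ 290/(2025×101×10³) + 1/(1100×10³) ] = 0.8644.
P = 0.8644 / 2.327×10⁻⁶ = 371500 N.

P ≈ 371 kN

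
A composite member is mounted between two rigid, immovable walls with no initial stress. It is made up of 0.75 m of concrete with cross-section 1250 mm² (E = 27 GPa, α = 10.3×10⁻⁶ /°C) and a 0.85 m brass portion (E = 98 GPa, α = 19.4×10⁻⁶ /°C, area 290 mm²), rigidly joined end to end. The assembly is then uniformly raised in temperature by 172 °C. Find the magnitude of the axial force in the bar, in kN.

P ≈ 79.9 kN (compressive)

With the walls removed the bar would change length by δ_free = Σ αᵢΔT Lᵢ = 10.3×10⁻⁶×172×750 + 19.4×10⁻⁶×172×850 = 4.165 mm.
The rigid supports impose zero overall length change; the single axial force P common to all segments must satisfy P Σ Lᵢ/(AᵢEᵢ) = δ_free.
The series flexibility is Σ Lᵢ/(AᵢEᵢ) = 750/(1250×27×10³) + 850/(290×98×10³) = 5.213×10⁻⁵ mm/N.
So P = 4.165 / 5.213×10⁻⁵ = 79.89 kN, compressive.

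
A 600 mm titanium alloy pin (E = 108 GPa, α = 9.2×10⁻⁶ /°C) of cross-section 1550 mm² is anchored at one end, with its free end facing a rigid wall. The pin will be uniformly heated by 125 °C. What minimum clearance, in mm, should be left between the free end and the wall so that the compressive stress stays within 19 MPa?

Free expansion if unrestrained: δ_free = αΔT L = 9.2×10⁻⁶ × 125 × 600 = 0.69 mm.
A stress of 19 MPa corresponds to the wall pushing the pin back by σL/E = 19×600/(108×10³) = 0.1056 mm.
So the gap has to take up the difference, g_min = δ_free − σL/E = 0.69 − 0.1056 = 0.5844 mm.

g ≈ 0.584 mm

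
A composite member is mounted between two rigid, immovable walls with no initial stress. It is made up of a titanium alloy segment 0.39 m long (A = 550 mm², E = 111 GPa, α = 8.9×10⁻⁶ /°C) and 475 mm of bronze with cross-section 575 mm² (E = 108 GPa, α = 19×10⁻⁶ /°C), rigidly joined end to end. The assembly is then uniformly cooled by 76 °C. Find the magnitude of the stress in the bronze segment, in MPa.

Free thermal contraction of the whole bar: Σ αᵢΔT Lᵢ = 8.9×10⁻⁶×76×390 + 19×10⁻⁶×76×475 = 0.9497 mm.
The rigid supports impose zero overall length change; the single axial force P common to all segments must satisfy P Σ Lᵢ/(AᵢEᵢ) = δ_free.
The series flexibility is Σ Lᵢ/(AᵢEᵢ) = 390/(550×111×10³) + 475/(575×108×10³) = 1.404×10⁻⁵ mm/N.
P = 0.9497 / 1.404×10⁻⁵ = 67660 N = 67.66 kN, tensile.
σ_{bronze} = P / A = 67660 / 575 = 117.7 MPa.

σ ≈ 118 MPa (tensile)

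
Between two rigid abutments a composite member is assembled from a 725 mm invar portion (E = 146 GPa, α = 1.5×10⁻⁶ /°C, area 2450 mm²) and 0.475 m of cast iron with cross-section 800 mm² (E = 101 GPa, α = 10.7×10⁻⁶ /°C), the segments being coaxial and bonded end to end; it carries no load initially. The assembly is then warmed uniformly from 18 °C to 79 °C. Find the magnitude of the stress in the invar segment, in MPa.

σ ≈ 19.4 MPa (compressive)

With the walls removed the bar would change length by δ_free = Σ αᵢΔT Lᵢ = 1.5×10⁻⁶×61×725 + 10.7×10⁻⁶×61×475 = 0.3764 mm.
Since the ends are fixed, an axial force P builds up, equal in every segment, with P · Σ Lᵢ/(AᵢEᵢ) = δ_free.
Σ Lᵢ/(AᵢEᵢ) = 725/(2450×146×10³) + 475/(800×101×10³) = 7.906×10⁻⁶ mm/N.
P = 0.3764 / 7.906×10⁻⁶ = 47610 N = 47.61 kN, compressive.
σ_{invar} = P / A = 47610 / 2450 = 19.43 MPa.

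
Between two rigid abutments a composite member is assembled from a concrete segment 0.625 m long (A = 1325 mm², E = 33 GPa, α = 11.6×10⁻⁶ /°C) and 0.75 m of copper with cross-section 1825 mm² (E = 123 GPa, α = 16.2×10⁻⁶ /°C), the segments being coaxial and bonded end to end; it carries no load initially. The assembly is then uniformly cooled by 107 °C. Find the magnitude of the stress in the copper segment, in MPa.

If the supports were absent, the total length change would be Σ αᵢΔT Lᵢ = 11.6×10⁻⁶×107×625 + 16.2×10⁻⁶×107×750 = 2.076 mm.
Since the ends are fixed, an axial force P builds up, equal in every segment, with P · Σ Lᵢ/(AᵢEᵢ) = δ_free.
The series flexibility is Σ Lᵢ/(AᵢEᵢ) = 625/(1325×33×10³) + 750/(1825×123×10³) = 1.764×10⁻⁵ mm/N.
Hence P = δ_free / Σ(L/AE) = 2.076/1.764×10⁻⁵ = 117.7 kN (tensile).
σ_{copper} = P / A = 117700 / 1825 = 64.5 MPa.

σ ≈ 64.5 MPa (tensile)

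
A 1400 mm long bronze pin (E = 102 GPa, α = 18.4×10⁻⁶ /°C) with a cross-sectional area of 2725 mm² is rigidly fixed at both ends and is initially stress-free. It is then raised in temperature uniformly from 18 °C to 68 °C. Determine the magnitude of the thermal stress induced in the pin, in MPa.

The supports are rigid, so the total axial strain is zero. The restrained thermal strain is ε = αΔT = 18.4×10⁻⁶ × 50 = 920×10⁻⁶.
σ = EαΔT = 102×10³ × 18.4×10⁻⁶ × 50 = 93.84 MPa (compressive; the pin is trying to expand).

σ ≈ 93.8 MPa (compressive)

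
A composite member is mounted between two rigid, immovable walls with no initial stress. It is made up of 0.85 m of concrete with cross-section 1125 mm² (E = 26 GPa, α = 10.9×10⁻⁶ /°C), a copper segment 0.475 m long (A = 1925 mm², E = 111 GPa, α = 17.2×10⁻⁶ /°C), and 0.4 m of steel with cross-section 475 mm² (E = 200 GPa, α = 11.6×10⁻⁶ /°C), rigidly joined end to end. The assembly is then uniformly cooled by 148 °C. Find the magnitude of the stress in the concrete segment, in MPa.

If the supports were absent, the total length change would be Σ αᵢΔT Lᵢ = 10.9×10⁻⁶×148×850 + 17.2×10⁻⁶×148×475 + 11.6×10⁻⁶×148×400 = 3.267 mm.
The walls prevent any net length change, so an axial force P (same in every segment) develops. Compatibility: P · Σ Lᵢ/(AᵢEᵢ) = δ_free.
The series flexibility is Σ Lᵢ/(AᵢEᵢ) = 850/(1125×26×10³) + 475/(1925×111×10³) + 400/(475×200×10³) = 3.549×10⁻⁵ mm/N.
Hence P = δ_free / Σ(L/AE) = 3.267/3.549×10⁻⁵ = 92.05 kN (tensile).
σ_{concrete} = P / A = 92050 / 1125 = 81.82 MPa.

σ ≈ 81.8 MPa (tensile)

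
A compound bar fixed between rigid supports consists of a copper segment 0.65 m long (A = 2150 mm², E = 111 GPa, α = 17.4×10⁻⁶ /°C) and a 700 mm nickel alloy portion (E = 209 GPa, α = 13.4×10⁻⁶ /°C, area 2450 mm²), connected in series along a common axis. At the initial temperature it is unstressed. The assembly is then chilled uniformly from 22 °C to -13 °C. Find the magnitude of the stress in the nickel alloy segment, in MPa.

Free thermal contraction of the whole bar: Σ αᵢΔT Lᵢ = 17.4×10⁻⁶×35×650 + 13.4×10⁻⁶×35×700 = 0.7242 mm.
Since the ends are fixed, an axial force P builds up, equal in every segment, with P · Σ Lᵢ/(AᵢEᵢ) = δ_free.
Σ Lᵢ/(AᵢEᵢ) = 650/(2150×111×10³) + 700/(2450×209×10³) = 4.091×10⁻⁶ mm/N.
So P = 0.7242 / 4.091×10⁻⁶ = 177 kN, tensile.
σ_{nickel alloy} = P / A = 177000 / 2450 = 72.25 MPa.

σ ≈ 72.3 MPa (tensile)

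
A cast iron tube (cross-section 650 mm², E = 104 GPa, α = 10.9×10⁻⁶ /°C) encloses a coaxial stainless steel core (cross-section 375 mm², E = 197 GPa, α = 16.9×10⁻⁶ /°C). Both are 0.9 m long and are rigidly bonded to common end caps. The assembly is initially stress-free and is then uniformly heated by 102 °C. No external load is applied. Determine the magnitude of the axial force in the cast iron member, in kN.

P ≈ 21.6 kN (tensile in the cast iron)

The stainless steel has the larger α, so on heating it would change length more than the cast iron if both were free. The rigid plates force a common final length, so the stainless steel is put into compression and the cast iron into tension, with equal and opposite forces P (no external load).
Equating the net (thermal + elastic) strains gives |α₁ − α₂|·ΔT = P·[1/(A₁E₁) + 1/(A₂E₂)].
|α₁ − α₂|·ΔT = 6×10⁻⁶ × 102 = 0.000612.
1/(A₁E₁) + 1/(A₂E₂) = 1/(650×104×10³) + 1/(375×197×10³) = 2.833×10⁻⁸ N⁻¹.
So P = 0.000612 / 2.833×10⁻⁸ = 21.6 kN.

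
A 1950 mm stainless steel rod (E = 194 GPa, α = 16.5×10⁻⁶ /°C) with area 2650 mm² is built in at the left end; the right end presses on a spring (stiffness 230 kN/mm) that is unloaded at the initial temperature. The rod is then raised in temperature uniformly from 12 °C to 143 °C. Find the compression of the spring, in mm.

Free thermal expansion: δ_free = αΔT L = 16.5×10⁻⁶ × 131 × 1950 = 4.215 mm.
With a force P in the spring, the elastic change of the rod is PL/(AE) and that of the spring is P/k; compatibility requires their sum to equal δ_free.
So P = δ_free / [L/(AE) + 1/k] = 4.215 / [ 1950/(2650×194×10³) + 1/(230×10³) ].
P = 4.215 / 8.141×10⁻⁶ = 517700 N.
Spring compression = P/k = 517700/(230×10³) = 2.251 mm.

δ ≈ 2.25 mm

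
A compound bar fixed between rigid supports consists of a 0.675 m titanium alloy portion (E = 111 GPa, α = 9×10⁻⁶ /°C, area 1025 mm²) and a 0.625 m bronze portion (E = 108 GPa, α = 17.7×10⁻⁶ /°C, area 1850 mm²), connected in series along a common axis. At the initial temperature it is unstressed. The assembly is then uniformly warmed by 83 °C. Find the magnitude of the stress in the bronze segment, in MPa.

If the supports were absent, the total length change would be Σ αᵢΔT Lᵢ = 9×10⁻⁶×83×675 + 17.7×10⁻⁶×83×625 = 1.422 mm.
The walls prevent any net length change, so an axial force P (same in every segment) develops. Compatibility: P · Σ Lᵢ/(AᵢEᵢ) = δ_free.
The series flexibility is Σ Lᵢ/(AᵢEᵢ) = 675/(1025×111×10³) + 625/(1850×108×10³) = 9.061×10⁻⁶ mm/N.
So P = 1.422 / 9.061×10⁻⁶ = 157 kN, compressive.
σ_{bronze} = P / A = 157000 / 1850 = 84.86 MPa.

σ ≈ 84.9 MPa (compressive)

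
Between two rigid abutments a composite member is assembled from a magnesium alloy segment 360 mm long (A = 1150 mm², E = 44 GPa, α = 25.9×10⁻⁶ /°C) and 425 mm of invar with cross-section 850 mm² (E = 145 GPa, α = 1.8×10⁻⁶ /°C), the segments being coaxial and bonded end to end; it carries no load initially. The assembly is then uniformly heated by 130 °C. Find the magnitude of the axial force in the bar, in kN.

P ≈ 124 kN (compressive)

With the walls removed the bar would change length by δ_free = Σ αᵢΔT Lᵢ = 25.9×10⁻⁶×130×360 + 1.8×10⁻⁶×130×425 = 1.312 mm.
The rigid supports impose zero overall length change; the single axial force P common to all segments must satisfy P Σ Lᵢ/(AᵢEᵢ) = δ_free.
The series flexibility is Σ Lᵢ/(AᵢEᵢ) = 360/(1150×44×10³) + 425/(850×145×10³) = 1.056×10⁻⁵ mm/N.
So P = 1.312 / 1.056×10⁻⁵ = 124.2 kN, compressive.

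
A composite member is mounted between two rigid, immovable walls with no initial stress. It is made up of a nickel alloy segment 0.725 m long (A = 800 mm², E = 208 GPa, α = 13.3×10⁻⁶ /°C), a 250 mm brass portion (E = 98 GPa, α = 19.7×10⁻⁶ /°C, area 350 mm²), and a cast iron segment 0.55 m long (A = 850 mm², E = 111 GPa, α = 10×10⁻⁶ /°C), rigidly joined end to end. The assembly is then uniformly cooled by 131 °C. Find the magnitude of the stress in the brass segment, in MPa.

σ ≈ 430 MPa (tensile)

With the walls removed the bar would change length by δ_free = Σ αᵢΔT Lᵢ = 13.3×10⁻⁶×131×725 + 19.7×10⁻⁶×131×250 + 10×10⁻⁶×131×550 = 2.629 mm.
Since the ends are fixed, an axial force P builds up, equal in every segment, with P · Σ Lᵢ/(AᵢEᵢ) = δ_free.
Σ Lᵢ/(AᵢEᵢ) = 725/(800×208×10³) + 250/(350×98×10³) + 550/(850×111×10³) = 1.747×10⁻⁵ mm/N.
P = 2.629 / 1.747×10⁻⁵ = 150400 N = 150.4 kN, tensile.
σ_{brass} = P / A = 150400 / 350 = 429.8 MPa.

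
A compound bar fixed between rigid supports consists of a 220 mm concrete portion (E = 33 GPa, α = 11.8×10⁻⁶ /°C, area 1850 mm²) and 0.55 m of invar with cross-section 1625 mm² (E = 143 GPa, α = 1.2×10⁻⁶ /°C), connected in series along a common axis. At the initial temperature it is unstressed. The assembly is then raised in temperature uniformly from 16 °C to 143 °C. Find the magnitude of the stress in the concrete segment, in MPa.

σ ≈ 37.4 MPa (compressive)

If the supports were absent, the total length change would be Σ αᵢΔT Lᵢ = 11.8×10⁻⁶×127×220 + 1.2×10⁻⁶×127×550 = 0.4135 mm.
Since the ends are fixed, an axial force P builds up, equal in every segment, with P · Σ Lᵢ/(AᵢEᵢ) = δ_free.
Σ Lᵢ/(AᵢEᵢ) = 220/(1850×33×10³) + 550/(1625×143×10³) = 5.97×10⁻⁶ mm/N.
So P = 0.4135 / 5.97×10⁻⁶ = 69.26 kN, compressive.
σ_{concrete} = P / A = 69260 / 1850 = 37.44 MPa.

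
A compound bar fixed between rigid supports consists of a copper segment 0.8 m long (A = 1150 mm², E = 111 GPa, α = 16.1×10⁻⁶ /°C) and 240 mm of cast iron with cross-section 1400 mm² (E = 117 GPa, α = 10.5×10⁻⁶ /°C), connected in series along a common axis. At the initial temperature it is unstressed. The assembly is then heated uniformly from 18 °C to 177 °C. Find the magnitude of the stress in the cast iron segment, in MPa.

σ ≈ 226 MPa (compressive)

If the supports were absent, the total length change would be Σ αᵢΔT Lᵢ = 16.1×10⁻⁶×159×800 + 10.5×10⁻⁶×159×240 = 2.449 mm.
The rigid supports impose zero overall length change; the single axial force P common to all segments must satisfy P Σ Lᵢ/(AᵢEᵢ) = δ_free.
Σ Lᵢ/(AᵢEᵢ) = 800/(1150×111×10³) + 240/(1400×117×10³) = 7.732×10⁻⁶ mm/N.
Hence P = δ_free / Σ(L/AE) = 2.449/7.732×10⁻⁶ = 316.7 kN (compressive).
σ_{cast iron} = P / A = 316700 / 1400 = 226.2 MPa.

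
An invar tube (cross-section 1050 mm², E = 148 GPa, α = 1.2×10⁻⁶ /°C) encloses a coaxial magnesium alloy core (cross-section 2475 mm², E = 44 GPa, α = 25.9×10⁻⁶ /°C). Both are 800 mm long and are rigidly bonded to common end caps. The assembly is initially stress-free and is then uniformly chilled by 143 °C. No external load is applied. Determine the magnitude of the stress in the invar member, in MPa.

σ ≈ 215 MPa (compressive)

Equilibrium of a rigid end plate with no external load gives equal and opposite internal forces ±P in the two members. Since α_{magnesium alloy} > α_{invar}, cooling drives the magnesium alloy into tension and the invar into compression.
Compatibility of the two members (thermal + elastic change equal): (α₁ − α₂)ΔT = P·[1/(A₁E₁) + 1/(A₂E₂)].
|α₁ − α₂|·ΔT = 24.7×10⁻⁶ × 143 = 0.003532.
1/(A₁E₁) + 1/(A₂E₂) = 1/(1050×148×10³) + 1/(2475×44×10³) = 1.562×10⁻⁸ N⁻¹.
P = 0.003532 / 1.562×10⁻⁸ = 226200 N = 226.2 kN.
σ_{invar} = P/A₁ = 226200/1050 = 215.4 MPa, compressive.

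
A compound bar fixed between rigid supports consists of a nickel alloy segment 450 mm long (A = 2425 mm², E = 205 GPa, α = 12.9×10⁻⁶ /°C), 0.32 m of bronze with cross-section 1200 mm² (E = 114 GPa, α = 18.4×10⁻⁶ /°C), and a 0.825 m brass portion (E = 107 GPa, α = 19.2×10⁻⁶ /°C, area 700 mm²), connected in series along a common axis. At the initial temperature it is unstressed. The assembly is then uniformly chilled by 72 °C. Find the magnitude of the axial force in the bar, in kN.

P ≈ 139 kN (tensile)

If the supports were absent, the total length change would be Σ αᵢΔT Lᵢ = 12.9×10⁻⁶×72×450 + 18.4×10⁻⁶×72×320 + 19.2×10⁻⁶×72×825 = 1.982 mm.
Since the ends are fixed, an axial force P builds up, equal in every segment, with P · Σ Lᵢ/(AᵢEᵢ) = δ_free.
The series flexibility is Σ Lᵢ/(AᵢEᵢ) = 450/(2425×205×10³) + 320/(1200×114×10³) + 825/(700×107×10³) = 1.426×10⁻⁵ mm/N.
P = 1.982 / 1.426×10⁻⁵ = 139000 N = 139 kN, tensile.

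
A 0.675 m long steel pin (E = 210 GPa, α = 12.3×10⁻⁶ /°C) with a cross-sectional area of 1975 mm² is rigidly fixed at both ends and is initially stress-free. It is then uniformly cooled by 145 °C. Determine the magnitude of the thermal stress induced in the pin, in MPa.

Because both ends are immovable the net strain is zero, and the suppressed thermal strain is αΔT = 12.3×10⁻⁶ × 145 = 1783.5×10⁻⁶.
The stress required to suppress this strain is σ = Eε = 210×10³ × 1783.5×10⁻⁶ = 374.5 MPa, tensile since the pin is trying to contract.

σ ≈ 375 MPa (tensile)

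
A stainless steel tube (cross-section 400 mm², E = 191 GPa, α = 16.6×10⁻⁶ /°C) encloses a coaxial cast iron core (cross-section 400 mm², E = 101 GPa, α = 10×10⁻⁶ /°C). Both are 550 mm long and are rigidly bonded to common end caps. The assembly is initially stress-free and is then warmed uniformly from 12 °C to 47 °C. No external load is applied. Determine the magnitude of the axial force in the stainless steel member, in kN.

P ≈ 6.1 kN (compressive in the stainless steel)

Both members must finish at the same length. With the larger α, the stainless steel tends to over-expand; the plates restrain it, putting the stainless steel in compression and the cast iron in tension. With no external load the two internal forces are equal and opposite, magnitude P.
Equating the net (thermal + elastic) strains gives |α₁ − α₂|·ΔT = P·[1/(A₁E₁) + 1/(A₂E₂)].
|α₁ − α₂|·ΔT = 6.6×10⁻⁶ × 35 = 0.000231.
1/(A₁E₁) + 1/(A₂E₂) = 1/(400×191×10³) + 1/(400×101×10³) = 3.784×10⁻⁸ N⁻¹.
So P = 0.000231 / 3.784×10⁻⁸ = 6.104 kN.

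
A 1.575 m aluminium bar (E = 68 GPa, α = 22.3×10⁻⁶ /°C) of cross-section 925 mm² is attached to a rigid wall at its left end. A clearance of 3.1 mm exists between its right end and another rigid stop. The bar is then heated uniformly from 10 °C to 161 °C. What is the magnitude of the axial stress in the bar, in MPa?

σ ≈ 95.1 MPa (compressive)

If the wall were absent the bar would grow by αΔT L = 22.3×10⁻⁶ × 151 × 1575 = 5.303 mm.
The gap closes (δ_free > 3.1 mm) and the wall then resists a further 5.303 − 3.1 = 2.203 mm of expansion.
Compatibility: PL/(AE) = 2.203 mm, so σ = P/A = E × (2.203/1575) = 95.14 MPa.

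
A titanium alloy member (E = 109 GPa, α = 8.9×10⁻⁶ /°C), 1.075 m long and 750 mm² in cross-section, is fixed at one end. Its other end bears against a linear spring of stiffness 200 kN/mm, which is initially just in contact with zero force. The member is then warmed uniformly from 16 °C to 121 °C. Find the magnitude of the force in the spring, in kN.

P ≈ 55.3 kN

The unrestrained thermal change is αΔT L = 8.9×10⁻⁶ × 105 × 1075 = 1.005 mm.
Let P be the compressive force at the spring. The member shortens elastically by PL/(AE) and the spring compresses by P/k; together these equal δ_free.
So P = δ_free / [L/(AE) + 1/k] = 1.005 / [ 1075/(750×109×10³) + 1/(200×10³) ].
P = 1.005 / 1.815×10⁻⁵ = 55350 N.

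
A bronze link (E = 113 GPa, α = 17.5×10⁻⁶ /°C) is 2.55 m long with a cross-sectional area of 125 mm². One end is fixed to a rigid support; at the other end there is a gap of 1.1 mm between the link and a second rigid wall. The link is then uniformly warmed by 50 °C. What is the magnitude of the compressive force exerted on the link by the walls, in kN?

P ≈ 6.27 kN

Free thermal elongation = αΔT L = 17.5×10⁻⁶ × 50 × 2550 = 2.231 mm.
The gap closes (δ_free > 1.1 mm) and the wall then resists a further 2.231 − 1.1 = 1.131 mm of expansion.
So σ = E(δ_free − g)/L = 113×10³ × 1.131/2550 = 50.13 MPa.
P = σA = 50.13 × 125 = 6.266 kN.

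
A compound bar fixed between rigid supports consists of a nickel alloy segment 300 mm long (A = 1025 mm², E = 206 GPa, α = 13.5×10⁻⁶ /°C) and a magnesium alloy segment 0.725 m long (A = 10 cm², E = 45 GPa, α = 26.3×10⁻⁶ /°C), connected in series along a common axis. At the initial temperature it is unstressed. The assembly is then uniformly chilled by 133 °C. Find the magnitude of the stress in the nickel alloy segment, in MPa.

σ ≈ 171 MPa (tensile)

If the supports were absent, the total length change would be Σ αᵢΔT Lᵢ = 13.5×10⁻⁶×133×300 + 26.3×10⁻⁶×133×725 = 3.075 mm.
Since the ends are fixed, an axial force P builds up, equal in every segment, with P · Σ Lᵢ/(AᵢEᵢ) = δ_free.
Σ Lᵢ/(AᵢEᵢ) = 300/(1025×206×10³) + 725/(1000×45×10³) = 1.753×10⁻⁵ mm/N.
P = 3.075 / 1.753×10⁻⁵ = 175400 N = 175.4 kN, tensile.
σ_{nickel alloy} = P / A = 175400 / 1025 = 171.1 MPa.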